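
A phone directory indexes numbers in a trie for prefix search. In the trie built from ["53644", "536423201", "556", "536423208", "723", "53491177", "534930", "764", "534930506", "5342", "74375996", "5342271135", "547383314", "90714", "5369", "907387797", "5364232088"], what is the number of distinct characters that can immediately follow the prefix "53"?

2

Follow the path "53" to its node, then look at its outgoing edges.
Characters that immediately follow "53" among the stored strings: {4, 6}.
That node has 2 child edges.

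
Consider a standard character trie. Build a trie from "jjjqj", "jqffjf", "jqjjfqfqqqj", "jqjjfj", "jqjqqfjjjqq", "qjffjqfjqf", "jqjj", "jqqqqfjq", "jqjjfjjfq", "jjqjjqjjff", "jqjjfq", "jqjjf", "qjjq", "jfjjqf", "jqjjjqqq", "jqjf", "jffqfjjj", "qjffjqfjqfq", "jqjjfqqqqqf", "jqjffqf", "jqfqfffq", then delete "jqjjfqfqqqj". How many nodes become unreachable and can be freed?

Walk "jqjjfqfqqqj" from the leaf back toward the root, removing each node that no remaining word uses.
The suffix "fqqqj" (5 nodes) is used only by "jqjjfqfqqqj"; the node for "jqjjfq" still has the child "q", so pruning stops there.
Nodes removed: 5

5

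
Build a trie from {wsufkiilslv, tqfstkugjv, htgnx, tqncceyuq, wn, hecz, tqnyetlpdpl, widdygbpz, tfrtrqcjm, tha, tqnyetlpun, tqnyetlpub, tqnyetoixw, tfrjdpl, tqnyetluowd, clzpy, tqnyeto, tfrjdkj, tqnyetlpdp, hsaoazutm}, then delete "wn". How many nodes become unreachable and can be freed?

After clearing the end-marker at "wn", prune upward until reaching a node still needed by another word.
The suffix "n" (1 node) is used only by "wn"; the node for "w" still has the child "s", so pruning stops there.
Nodes removed: 1

1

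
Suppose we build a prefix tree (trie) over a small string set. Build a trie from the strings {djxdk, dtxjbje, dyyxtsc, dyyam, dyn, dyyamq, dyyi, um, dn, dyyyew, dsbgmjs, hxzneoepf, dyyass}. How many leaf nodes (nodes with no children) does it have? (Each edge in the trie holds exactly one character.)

12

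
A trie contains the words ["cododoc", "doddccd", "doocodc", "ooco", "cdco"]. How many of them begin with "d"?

2

Filter for entries beginning with "d":
Matches: "doddccd", "doocodc"
Count: 2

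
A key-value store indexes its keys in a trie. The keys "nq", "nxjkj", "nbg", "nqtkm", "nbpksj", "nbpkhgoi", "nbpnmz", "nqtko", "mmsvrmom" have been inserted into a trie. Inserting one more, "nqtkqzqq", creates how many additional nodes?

The longest prefix of "nqtkqzqq" already in the trie is "nqtk" (length 4).
Each of the 4 remaining characters creates one node.

4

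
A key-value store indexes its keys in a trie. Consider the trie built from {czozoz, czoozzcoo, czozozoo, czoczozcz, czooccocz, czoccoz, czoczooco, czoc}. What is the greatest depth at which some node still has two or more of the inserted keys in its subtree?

6

The deepest shared node is where two words last agree before diverging.
"czoczooco" and "czoczozcz" agree on "czoczo" (6 characters) before diverging; nothing deeper is shared.
Longest shared-prefix length: 6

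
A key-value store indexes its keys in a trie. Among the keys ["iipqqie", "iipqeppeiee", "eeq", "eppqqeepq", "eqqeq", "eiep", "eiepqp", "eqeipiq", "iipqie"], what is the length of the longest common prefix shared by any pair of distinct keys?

Look for the deepest trie node that still has at least two words in its subtree.
e.g. "eiep" and "eiepqp" share the prefix "eiep" of length 4; no pair shares a longer one.
Longest shared-prefix length: 4

4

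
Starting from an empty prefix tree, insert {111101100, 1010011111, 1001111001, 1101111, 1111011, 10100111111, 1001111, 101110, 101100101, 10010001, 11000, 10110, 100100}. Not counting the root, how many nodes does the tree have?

Count nodes per top-level branch (shared prefixes stored once):
  '1'-branch (100100, 10010001, 1001111, 1001111001, 1010011111, 10100111111, 10110, 101100101, 101110, 11000, 1101111, 1111011, 111101100): 46 nodes
Sum: 46

46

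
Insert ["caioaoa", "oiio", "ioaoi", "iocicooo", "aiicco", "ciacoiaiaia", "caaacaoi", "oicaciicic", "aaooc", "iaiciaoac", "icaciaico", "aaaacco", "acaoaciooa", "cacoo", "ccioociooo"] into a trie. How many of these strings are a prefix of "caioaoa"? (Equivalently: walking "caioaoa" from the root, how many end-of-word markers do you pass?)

1

Check each prefix of "caioaoa" against the stored set — each match is an end-marker on the path.
Prefixes of the query that are stored words: "caioaoa"
Count: 1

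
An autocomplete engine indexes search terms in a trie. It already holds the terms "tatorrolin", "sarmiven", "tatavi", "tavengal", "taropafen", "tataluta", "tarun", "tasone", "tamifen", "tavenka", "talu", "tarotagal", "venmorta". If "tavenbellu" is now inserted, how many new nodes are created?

The longest prefix of "tavenbellu" already in the trie is "taven" (length 5).
New nodes needed: |"tavenbellu"| − 5 = 10 − 5 = 5.

5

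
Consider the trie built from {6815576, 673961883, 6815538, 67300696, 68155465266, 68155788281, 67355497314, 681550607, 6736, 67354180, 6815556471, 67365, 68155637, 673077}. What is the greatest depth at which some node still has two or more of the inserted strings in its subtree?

6

Look for the deepest trie node that still has at least two words in its subtree.
"6815576" and "68155788281" agree on "681557" (6 characters) before diverging; nothing deeper is shared.
Longest shared-prefix length: 6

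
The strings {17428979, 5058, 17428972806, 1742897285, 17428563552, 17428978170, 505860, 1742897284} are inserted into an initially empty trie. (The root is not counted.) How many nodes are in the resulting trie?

30

Count nodes per top-level branch (shared prefixes stored once):
  '1'-branch (17428563552, 17428972806, 1742897284, 1742897285, 17428978170, 17428979): 24 nodes
  '5'-branch (5058, 505860): 6 nodes
Sum: 30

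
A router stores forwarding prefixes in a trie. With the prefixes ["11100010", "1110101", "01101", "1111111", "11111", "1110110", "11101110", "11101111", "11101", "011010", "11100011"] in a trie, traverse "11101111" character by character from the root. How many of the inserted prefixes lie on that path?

Walk "11101111" from the root; an end-of-word marker is hit whenever a stored word is a prefix of "11101111".
Prefixes of the query that are stored words: "11101", "11101111"
Count: 2

2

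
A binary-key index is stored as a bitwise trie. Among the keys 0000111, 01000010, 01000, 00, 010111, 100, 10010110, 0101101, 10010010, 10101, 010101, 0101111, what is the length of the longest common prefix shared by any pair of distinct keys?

Equivalently: take the maximum, over all pairs, of their longest common prefix length.
e.g. "010111" and "0101111" share the prefix "010111" of length 6; no pair shares a longer one.
Longest shared-prefix length: 6

6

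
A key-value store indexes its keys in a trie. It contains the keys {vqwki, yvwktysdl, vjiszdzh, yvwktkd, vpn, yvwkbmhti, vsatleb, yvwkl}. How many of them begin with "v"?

4

Walk to "v"; the words in its subtree are exactly those with that prefix.
Matches: "vjiszdzh", "vpn", "vqwki", "vsatleb"
Count: 4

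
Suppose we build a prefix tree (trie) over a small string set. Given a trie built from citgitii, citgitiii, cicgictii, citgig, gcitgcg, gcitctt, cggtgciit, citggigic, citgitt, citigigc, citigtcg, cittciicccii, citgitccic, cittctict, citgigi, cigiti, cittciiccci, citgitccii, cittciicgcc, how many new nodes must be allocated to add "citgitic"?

1

"citgiti" is already a path in the trie; the remaining "c" must be added.
Each of the 1 remaining characters creates one node.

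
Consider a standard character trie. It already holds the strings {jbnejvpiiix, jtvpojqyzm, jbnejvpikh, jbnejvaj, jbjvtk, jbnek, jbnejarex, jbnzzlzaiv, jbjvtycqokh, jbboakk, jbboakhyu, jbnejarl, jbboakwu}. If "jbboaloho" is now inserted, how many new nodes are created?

"jbboa" is already a path in the trie; the remaining "loho" must be added.
So 9 − 5 = 4 new nodes.

4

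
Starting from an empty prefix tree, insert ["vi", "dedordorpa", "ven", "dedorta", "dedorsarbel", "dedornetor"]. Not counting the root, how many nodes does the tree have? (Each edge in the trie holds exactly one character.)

27

Count nodes per top-level branch (shared prefixes stored once):
  'd'-branch (dedordorpa, dedornetor, dedorsarbel, dedorta): 23 nodes
  'v'-branch (ven, vi): 4 nodes
Sum: 27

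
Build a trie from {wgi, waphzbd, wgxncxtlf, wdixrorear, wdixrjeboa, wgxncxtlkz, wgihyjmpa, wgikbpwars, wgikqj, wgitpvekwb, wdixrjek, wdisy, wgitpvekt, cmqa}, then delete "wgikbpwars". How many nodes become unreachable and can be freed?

6

After clearing the end-marker at "wgikbpwars", prune upward until reaching a node still needed by another word.
The suffix "bpwars" (6 nodes) is used only by "wgikbpwars"; the node for "wgik" still has the child "q", so pruning stops there.
Nodes removed: 6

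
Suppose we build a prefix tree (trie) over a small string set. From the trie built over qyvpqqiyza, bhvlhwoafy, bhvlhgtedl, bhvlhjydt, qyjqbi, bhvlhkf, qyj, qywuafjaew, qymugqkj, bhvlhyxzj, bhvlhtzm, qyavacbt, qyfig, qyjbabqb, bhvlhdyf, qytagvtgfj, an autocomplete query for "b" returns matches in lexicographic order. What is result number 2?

bhvlhgtedl

Filter for "b…" and sort: "bhvlhdyf", "bhvlhgtedl", "bhvlhjydt", "bhvlhkf", "bhvlhtzm", "bhvlhwoafy", "bhvlhyxzj"
The 2nd is bhvlhgtedl.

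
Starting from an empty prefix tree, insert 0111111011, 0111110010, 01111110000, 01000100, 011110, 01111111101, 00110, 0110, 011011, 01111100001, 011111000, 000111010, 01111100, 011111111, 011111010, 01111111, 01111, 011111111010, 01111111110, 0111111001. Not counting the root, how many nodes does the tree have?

For each word, the new-node count is its length minus the longest prefix already in the trie:
  "0111111011" → 10 new (0, 1, 1, 1, 1, 1, 1, 0, 1, 1)
  "0111110010" → prefix "011111" already present; 4 new (0, 0, 1, 0)
  "01111110000" → prefix "01111110" already present; 3 new (0, 0, 0)
  "01000100" → prefix "01" already present; 6 new (0, 0, 0, 1, 0, 0)
  "011110" → prefix "01111" already present; 1 new (0)
  "01111111101" → prefix "0111111" already present; 4 new (1, 1, 0, 1)
  "00110" → prefix "0" already present; 4 new (0, 1, 1, 0)
  "0110" → prefix "011" already present; 1 new (0)
  "011011" → prefix "0110" already present; 2 new (1, 1)
  "01111100001" → prefix "01111100" already present; 3 new (0, 0, 1)
  "011111000" → prefix "011111000" already present; 0 new (none)
  "000111010" → prefix "00" already present; 7 new (0, 1, 1, 1, 0, 1, 0)
  "01111100" → prefix "01111100" already present; 0 new (none)
  "011111111" → prefix "011111111" already present; 0 new (none)
  "011111010" → prefix "0111110" already present; 2 new (1, 0)
  "01111111" → prefix "01111111" already present; 0 new (none)
  "01111" → prefix "01111" already present; 0 new (none)
  "011111111010" → prefix "01111111101" already present; 1 new (0)
  "01111111110" → prefix "011111111" already present; 2 new (1, 0)
  "0111111001" → prefix "011111100" already present; 1 new (1)
Total nodes = 10 + 4 + 3 + 6 + 1 + 4 + 4 + 1 + 2 + 3 + 0 + 7 + 0 + 0 + 2 + 0 + 0 + 1 + 2 + 1 = 51

51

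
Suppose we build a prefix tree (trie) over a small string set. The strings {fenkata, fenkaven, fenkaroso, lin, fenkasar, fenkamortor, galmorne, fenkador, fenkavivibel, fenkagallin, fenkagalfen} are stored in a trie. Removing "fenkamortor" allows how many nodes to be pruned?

6

After clearing the end-marker at "fenkamortor", prune upward until reaching a node still needed by another word.
The suffix "mortor" (6 nodes) is used only by "fenkamortor"; the node for "fenka" still has the child "t", so pruning stops there.
Nodes removed: 6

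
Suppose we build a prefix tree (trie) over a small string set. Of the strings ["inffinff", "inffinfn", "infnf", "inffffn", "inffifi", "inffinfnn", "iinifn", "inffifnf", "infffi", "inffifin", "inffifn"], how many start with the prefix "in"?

Walk to "in"; the words in its subtree are exactly those with that prefix.
Matches: "inffffn", "infffi", "inffifi", "inffifin", "inffifn", "inffifnf", "inffinff", "inffinfn", "inffinfnn", "infnf"
Count: 10

10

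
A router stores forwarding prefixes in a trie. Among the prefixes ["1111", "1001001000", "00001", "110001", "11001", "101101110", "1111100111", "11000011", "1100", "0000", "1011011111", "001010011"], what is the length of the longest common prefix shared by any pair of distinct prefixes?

8

Equivalently: take the maximum, over all pairs, of their longest common prefix length.
e.g. "101101110" and "1011011111" share the prefix "10110111" of length 8; no pair shares a longer one.
Longest shared-prefix length: 8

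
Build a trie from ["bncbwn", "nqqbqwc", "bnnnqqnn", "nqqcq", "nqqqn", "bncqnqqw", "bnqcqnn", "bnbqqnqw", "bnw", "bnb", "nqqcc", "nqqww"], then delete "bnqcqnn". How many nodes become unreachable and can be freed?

After clearing the end-marker at "bnqcqnn", prune upward until reaching a node still needed by another word.
The suffix "qcqnn" (5 nodes) is used only by "bnqcqnn"; the node for "bn" still has the child "c", so pruning stops there.
Nodes removed: 5

5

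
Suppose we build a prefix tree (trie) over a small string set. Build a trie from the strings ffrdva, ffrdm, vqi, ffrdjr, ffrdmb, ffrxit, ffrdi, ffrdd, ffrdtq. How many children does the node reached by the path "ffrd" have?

Follow the path "ffrd" to its node, then look at its outgoing edges.
Distinct next characters after "ffrd": d, i, j, m, t, v.
That node has 6 child edges.

6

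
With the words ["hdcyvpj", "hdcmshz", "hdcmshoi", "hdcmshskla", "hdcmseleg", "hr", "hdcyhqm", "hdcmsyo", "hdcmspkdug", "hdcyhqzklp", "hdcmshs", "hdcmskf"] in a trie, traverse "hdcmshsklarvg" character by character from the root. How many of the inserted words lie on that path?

2

Traverse "hdcmshsklarvg" character by character; count nodes along the way that are marked as word ends.
Prefixes of the query that are stored words: "hdcmshs", "hdcmshskla"
Count: 2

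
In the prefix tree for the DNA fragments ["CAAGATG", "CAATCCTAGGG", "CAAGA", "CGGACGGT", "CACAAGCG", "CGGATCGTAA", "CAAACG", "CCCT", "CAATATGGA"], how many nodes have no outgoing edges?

8

Leaves are exactly the stored words that no other stored word extends.
Those words: "CAAACG", "CAAGATG", "CAATATGGA", "CAATCCTAGGG", "CACAAGCG", "CCCT", "CGGACGGT", "CGGATCGTAA"
Leaf count: 8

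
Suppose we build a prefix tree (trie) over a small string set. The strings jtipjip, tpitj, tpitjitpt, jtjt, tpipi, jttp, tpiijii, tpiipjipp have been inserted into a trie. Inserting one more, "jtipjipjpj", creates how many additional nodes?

3

Walking "jtipjipjpj" from the root, the first 7 characters ("jtipjip") follow existing edges; "j" is the first miss.
Each of the 3 remaining characters creates one node.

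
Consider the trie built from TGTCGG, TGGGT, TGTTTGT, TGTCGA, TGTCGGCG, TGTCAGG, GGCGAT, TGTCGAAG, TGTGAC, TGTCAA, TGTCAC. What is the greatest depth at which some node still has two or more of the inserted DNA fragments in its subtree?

6

Look for the deepest trie node that still has at least two words in its subtree.
"TGTCGA" and "TGTCGAAG" agree on "TGTCGA" (6 characters) before diverging; nothing deeper is shared.
Longest shared-prefix length: 6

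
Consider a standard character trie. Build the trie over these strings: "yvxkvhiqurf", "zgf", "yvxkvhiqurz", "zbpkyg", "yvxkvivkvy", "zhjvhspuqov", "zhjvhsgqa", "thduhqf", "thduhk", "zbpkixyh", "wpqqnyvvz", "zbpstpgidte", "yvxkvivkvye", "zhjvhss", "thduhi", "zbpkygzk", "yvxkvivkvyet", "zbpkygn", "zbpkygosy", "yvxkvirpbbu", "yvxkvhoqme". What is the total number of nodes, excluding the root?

For each word, the new-node count is its length minus the longest prefix already in the trie:
  "yvxkvhiqurf" → 11 new (y, v, x, k, v, h, i, q, u, r, f)
  "zgf" → 3 new (z, g, f)
  "yvxkvhiqurz" → prefix "yvxkvhiqur" already present; 1 new (z)
  "zbpkyg" → prefix "z" already present; 5 new (b, p, k, y, g)
  "yvxkvivkvy" → prefix "yvxkv" already present; 5 new (i, v, k, v, y)
  "zhjvhspuqov" → prefix "z" already present; 10 new (h, j, v, h, s, p, u, q, o, v)
  "zhjvhsgqa" → prefix "zhjvhs" already present; 3 new (g, q, a)
  "thduhqf" → 7 new (t, h, d, u, h, q, f)
  "thduhk" → prefix "thduh" already present; 1 new (k)
  "zbpkixyh" → prefix "zbpk" already present; 4 new (i, x, y, h)
  "wpqqnyvvz" → 9 new (w, p, q, q, n, y, v, v, z)
  "zbpstpgidte" → prefix "zbp" already present; 8 new (s, t, p, g, i, d, t, e)
  "yvxkvivkvye" → prefix "yvxkvivkvy" already present; 1 new (e)
  "zhjvhss" → prefix "zhjvhs" already present; 1 new (s)
  "thduhi" → prefix "thduh" already present; 1 new (i)
  "zbpkygzk" → prefix "zbpkyg" already present; 2 new (z, k)
  "yvxkvivkvyet" → prefix "yvxkvivkvye" already present; 1 new (t)
  "zbpkygn" → prefix "zbpkyg" already present; 1 new (n)
  "zbpkygosy" → prefix "zbpkyg" already present; 3 new (o, s, y)
  "yvxkvirpbbu" → prefix "yvxkvi" already present; 5 new (r, p, b, b, u)
  "yvxkvhoqme" → prefix "yvxkvh" already present; 4 new (o, q, m, e)
Total nodes = 11 + 3 + 1 + 5 + 5 + 10 + 3 + 7 + 1 + 4 + 9 + 8 + 1 + 1 + 1 + 2 + 1 + 1 + 3 + 5 + 4 = 86

86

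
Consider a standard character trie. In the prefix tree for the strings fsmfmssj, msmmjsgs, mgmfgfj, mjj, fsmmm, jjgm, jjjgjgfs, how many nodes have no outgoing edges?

7

Leaves are exactly the stored words that no other stored word extends.
Those words: "fsmfmssj", "fsmmm", "jjgm", "jjjgjgfs", "mgmfgfj", "mjj", "msmmjsgs"
Leaf count: 7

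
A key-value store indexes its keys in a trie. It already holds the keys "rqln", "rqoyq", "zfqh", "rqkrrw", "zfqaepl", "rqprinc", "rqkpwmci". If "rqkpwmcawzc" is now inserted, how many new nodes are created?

"rqkpwmc" is already a path in the trie; the remaining "awzc" must be added.
So 11 − 7 = 4 new nodes.

4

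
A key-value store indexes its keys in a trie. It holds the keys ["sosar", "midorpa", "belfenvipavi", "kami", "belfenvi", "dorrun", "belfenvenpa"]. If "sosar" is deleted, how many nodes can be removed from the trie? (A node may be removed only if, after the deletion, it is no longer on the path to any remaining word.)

A node on "sosar"'s path can go only if nothing else ends at it or branches off below it.
No other word shares any prefix with "sosar", so all 5 of its nodes go.
Nodes removed: 5

5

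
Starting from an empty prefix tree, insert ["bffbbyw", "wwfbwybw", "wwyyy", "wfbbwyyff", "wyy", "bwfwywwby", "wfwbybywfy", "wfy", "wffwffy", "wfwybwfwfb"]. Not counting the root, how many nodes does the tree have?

57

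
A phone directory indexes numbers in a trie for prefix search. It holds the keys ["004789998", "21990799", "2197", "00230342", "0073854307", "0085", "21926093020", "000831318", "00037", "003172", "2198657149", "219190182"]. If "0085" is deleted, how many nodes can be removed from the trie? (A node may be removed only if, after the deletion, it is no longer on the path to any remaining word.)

After clearing the end-marker at "0085", prune upward until reaching a node still needed by another word.
The suffix "85" (2 nodes) is used only by "0085"; the node for "00" still has the child "4", so pruning stops there.
Nodes removed: 2

2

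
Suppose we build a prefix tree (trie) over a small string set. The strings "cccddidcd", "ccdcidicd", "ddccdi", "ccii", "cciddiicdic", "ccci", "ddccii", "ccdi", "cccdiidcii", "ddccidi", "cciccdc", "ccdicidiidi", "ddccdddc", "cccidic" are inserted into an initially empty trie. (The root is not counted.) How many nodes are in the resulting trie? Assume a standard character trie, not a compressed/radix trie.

61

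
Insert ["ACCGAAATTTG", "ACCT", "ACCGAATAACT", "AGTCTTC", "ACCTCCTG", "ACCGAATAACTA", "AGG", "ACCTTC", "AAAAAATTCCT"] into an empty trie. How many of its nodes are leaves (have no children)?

7

Leaves are exactly the stored words that no other stored word extends.
Those words: "AAAAAATTCCT", "ACCGAAATTTG", "ACCGAATAACTA", "ACCTCCTG", "ACCTTC", "AGG", "AGTCTTC"
Leaf count: 7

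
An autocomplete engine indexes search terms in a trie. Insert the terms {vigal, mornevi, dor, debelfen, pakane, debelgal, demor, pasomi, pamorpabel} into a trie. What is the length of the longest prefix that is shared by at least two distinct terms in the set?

5

The deepest shared node is where two words last agree before diverging.
"debelfen" and "debelgal" agree on "debel" (5 characters) before diverging; nothing deeper is shared.
Longest shared-prefix length: 5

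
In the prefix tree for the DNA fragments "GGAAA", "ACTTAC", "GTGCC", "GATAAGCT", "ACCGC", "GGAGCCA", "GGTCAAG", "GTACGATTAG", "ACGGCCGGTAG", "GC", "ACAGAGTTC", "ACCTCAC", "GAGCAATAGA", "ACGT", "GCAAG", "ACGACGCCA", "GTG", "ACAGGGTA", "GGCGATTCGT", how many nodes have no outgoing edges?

17

A leaf is a node with no children — equivalently, the end of a word that is not a proper prefix of any other stored word.
Those words: "ACAGAGTTC", "ACAGGGTA", "ACCGC", "ACCTCAC", "ACGACGCCA", "ACGGCCGGTAG", "ACGT", "ACTTAC", "GAGCAATAGA", "GATAAGCT", "GCAAG", "GGAAA", "GGAGCCA", "GGCGATTCGT", "GGTCAAG", "GTACGATTAG", "GTGCC"
Leaf count: 17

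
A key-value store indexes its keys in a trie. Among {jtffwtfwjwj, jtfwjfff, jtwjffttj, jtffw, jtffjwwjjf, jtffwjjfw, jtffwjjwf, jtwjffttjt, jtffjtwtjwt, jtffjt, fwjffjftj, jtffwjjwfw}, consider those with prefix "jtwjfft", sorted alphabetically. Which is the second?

DFS of the "jtwjfft" subtree visits, in order: "jtwjffttj", "jtwjffttjt"
The 2nd is jtwjffttjt.

jtwjffttjt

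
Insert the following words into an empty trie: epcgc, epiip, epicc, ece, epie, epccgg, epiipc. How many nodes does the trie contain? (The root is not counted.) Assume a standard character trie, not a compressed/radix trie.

Insert word by word; a character creates a node only if that edge doesn't already exist:
  "epcgc" → 5 new (e, p, c, g, c)
  "epiip" → prefix "ep" already present; 3 new (i, i, p)
  "epicc" → prefix "epi" already present; 2 new (c, c)
  "ece" → prefix "e" already present; 2 new (c, e)
  "epie" → prefix "epi" already present; 1 new (e)
  "epccgg" → prefix "epc" already present; 3 new (c, g, g)
  "epiipc" → prefix "epiip" already present; 1 new (c)
Total nodes = 5 + 3 + 2 + 2 + 1 + 3 + 1 = 17

17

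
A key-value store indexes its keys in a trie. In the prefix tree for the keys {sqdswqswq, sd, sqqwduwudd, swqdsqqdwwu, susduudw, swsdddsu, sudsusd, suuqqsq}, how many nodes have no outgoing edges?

Leaves are exactly the stored words that no other stored word extends.
Those words: "sd", "sqdswqswq", "sqqwduwudd", "sudsusd", "susduudw", "suuqqsq", "swqdsqqdwwu", "swsdddsu"
Leaf count: 8

8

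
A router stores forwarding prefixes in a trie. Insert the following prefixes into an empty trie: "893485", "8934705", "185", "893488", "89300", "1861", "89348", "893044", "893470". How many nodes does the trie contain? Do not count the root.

Trie structure (* marks end of a word):
(root)
├─ 1
│  └─ 8
│     ├─ 5 *
│     └─ 6
│        └─ 1 *
└─ 8
   └─ 9
      └─ 3
         ├─ 0
         │  ├─ 0 *
         │  └─ 4
         │     └─ 4 *
         └─ 4
            ├─ 7
            │  └─ 0 *
            │     └─ 5 *
            └─ 8 *
               ├─ 5 *
               └─ 8 *
Counting every labelled node above: 19.

19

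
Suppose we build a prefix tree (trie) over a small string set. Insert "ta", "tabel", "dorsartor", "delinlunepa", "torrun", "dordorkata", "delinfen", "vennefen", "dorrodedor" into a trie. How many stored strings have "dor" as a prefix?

Filter for entries beginning with "dor":
Words under "dor": dordorkata, dorrodedor, dorsartor
Count: 3

3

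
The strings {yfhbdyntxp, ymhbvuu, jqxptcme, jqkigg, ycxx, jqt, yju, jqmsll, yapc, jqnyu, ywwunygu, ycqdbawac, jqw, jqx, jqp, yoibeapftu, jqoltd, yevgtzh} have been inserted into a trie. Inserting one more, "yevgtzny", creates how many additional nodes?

The longest prefix of "yevgtzny" already in the trie is "yevgtz" (length 6).
Each of the 2 remaining characters creates one node.

2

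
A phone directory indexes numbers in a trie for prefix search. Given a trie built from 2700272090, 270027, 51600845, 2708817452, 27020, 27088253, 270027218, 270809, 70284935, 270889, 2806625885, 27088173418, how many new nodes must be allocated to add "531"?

"5" is already a path in the trie; the remaining "31" must be added.
New nodes needed: |"531"| − 1 = 3 − 1 = 2.

2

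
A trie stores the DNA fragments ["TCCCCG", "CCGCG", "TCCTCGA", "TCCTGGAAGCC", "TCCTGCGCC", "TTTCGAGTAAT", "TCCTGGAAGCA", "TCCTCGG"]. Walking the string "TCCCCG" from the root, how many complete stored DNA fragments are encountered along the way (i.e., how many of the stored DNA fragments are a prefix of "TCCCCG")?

1

Traverse "TCCCCG" character by character; count nodes along the way that are marked as word ends.
Prefixes of the query that are stored words: "TCCCCG"
Count: 1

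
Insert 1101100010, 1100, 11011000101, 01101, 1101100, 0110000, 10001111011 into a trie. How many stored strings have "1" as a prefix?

5

Filter for entries beginning with "1":
Words under "1": 10001111011, 1100, 1101100, 1101100010, 11011000101
Count: 5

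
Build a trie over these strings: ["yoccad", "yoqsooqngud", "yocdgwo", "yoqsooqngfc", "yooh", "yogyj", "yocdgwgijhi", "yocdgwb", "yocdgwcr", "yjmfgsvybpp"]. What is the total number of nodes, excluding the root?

44

Count nodes per top-level branch (shared prefixes stored once):
  'y'-branch (yjmfgsvybpp, yoccad, yocdgwb, yocdgwcr, yocdgwgijhi, yocdgwo, yogyj, yooh, yoqsooqngfc, yoqsooqngud): 44 nodes
Sum: 44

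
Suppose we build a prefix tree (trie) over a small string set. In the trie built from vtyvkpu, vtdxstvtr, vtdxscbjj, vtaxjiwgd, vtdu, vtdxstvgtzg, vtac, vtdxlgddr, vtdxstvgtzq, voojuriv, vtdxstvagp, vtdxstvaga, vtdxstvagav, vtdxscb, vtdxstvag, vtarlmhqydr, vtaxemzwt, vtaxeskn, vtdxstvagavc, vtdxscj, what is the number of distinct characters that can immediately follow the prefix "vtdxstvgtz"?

The children of the "vtdxstvgtz" node are the distinct next characters among strings starting with "vtdxstvgtz".
Characters that immediately follow "vtdxstvgtz" among the stored strings: {g, q}.
That node has 2 child edges.

2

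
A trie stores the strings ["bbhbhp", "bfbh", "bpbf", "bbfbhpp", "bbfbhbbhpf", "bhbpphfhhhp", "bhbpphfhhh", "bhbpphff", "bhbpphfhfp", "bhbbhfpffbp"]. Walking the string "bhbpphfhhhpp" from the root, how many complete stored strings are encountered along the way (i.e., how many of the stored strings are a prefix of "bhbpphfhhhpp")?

2

Traverse "bhbpphfhhhpp" character by character; count nodes along the way that are marked as word ends.
Prefixes of the query that are stored words: "bhbpphfhhh", "bhbpphfhhhp"
Count: 2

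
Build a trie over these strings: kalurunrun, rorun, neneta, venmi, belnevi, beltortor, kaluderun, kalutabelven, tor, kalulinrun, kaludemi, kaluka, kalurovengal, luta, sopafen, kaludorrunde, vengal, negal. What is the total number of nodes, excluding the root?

Count nodes per top-level branch (shared prefixes stored once):
  'b'-branch (belnevi, beltortor): 13 nodes
  'k'-branch (kaludemi, kaluderun, kaludorrunde, kaluka, kalulinrun, kalurovengal, kalurunrun, kalutabelven): 47 nodes
  'l'-branch (luta): 4 nodes
  'n'-branch (negal, neneta): 9 nodes
  'r'-branch (rorun): 5 nodes
  's'-branch (sopafen): 7 nodes
  't'-branch (tor): 3 nodes
  'v'-branch (vengal, venmi): 8 nodes
Sum: 96

96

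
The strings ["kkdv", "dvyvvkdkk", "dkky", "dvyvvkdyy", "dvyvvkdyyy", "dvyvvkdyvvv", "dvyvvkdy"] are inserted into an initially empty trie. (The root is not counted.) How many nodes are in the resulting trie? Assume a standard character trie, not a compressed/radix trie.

22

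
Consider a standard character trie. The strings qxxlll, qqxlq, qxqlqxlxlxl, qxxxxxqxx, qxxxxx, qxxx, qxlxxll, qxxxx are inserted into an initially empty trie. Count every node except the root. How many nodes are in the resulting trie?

Insert word by word; a character creates a node only if that edge doesn't already exist:
  "qxxlll" → 6 new (q, x, x, l, l, l)
  "qqxlq" → prefix "q" already present; 4 new (q, x, l, q)
  "qxqlqxlxlxl" → prefix "qx" already present; 9 new (q, l, q, x, l, x, l, x, l)
  "qxxxxxqxx" → prefix "qxx" already present; 6 new (x, x, x, q, x, x)
  "qxxxxx" → prefix "qxxxxx" already present; 0 new (none)
  "qxxx" → prefix "qxxx" already present; 0 new (none)
  "qxlxxll" → prefix "qx" already present; 5 new (l, x, x, l, l)
  "qxxxx" → prefix "qxxxx" already present; 0 new (none)
Total nodes = 6 + 4 + 9 + 6 + 0 + 0 + 5 + 0 = 30

30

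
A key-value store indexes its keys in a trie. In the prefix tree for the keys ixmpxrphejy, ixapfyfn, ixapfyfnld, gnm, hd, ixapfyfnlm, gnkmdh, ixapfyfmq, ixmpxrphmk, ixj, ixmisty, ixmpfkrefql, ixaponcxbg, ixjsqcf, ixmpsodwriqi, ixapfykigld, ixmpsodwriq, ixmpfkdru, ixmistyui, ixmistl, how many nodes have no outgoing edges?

Leaves are exactly the stored words that no other stored word extends.
Those words: "gnkmdh", "gnm", "hd", "ixapfyfmq", "ixapfyfnld", "ixapfyfnlm", "ixapfykigld", "ixaponcxbg", "ixjsqcf", "ixmistl", "ixmistyui", "ixmpfkdru", "ixmpfkrefql", "ixmpsodwriqi", "ixmpxrphejy", "ixmpxrphmk"
Leaf count: 16

16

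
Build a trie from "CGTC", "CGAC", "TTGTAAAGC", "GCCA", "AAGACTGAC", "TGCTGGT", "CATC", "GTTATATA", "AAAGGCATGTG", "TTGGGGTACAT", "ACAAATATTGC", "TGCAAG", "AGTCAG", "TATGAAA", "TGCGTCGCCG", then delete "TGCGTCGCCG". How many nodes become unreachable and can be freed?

7

A node on "TGCGTCGCCG"'s path can go only if nothing else ends at it or branches off below it.
The suffix "GTCGCCG" (7 nodes) is used only by "TGCGTCGCCG"; the node for "TGC" still has the child "T", so pruning stops there.
Nodes removed: 7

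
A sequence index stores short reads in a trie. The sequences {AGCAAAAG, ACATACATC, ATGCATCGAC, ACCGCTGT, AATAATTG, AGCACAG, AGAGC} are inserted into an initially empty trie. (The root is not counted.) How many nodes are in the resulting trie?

44

Insert word by word; a character creates a node only if that edge doesn't already exist:
  "AGCAAAAG" → 8 new (A, G, C, A, A, A, A, G)
  "ACATACATC" → prefix "A" already present; 8 new (C, A, T, A, C, A, T, C)
  "ATGCATCGAC" → prefix "A" already present; 9 new (T, G, C, A, T, C, G, A, C)
  "ACCGCTGT" → prefix "AC" already present; 6 new (C, G, C, T, G, T)
  "AATAATTG" → prefix "A" already present; 7 new (A, T, A, A, T, T, G)
  "AGCACAG" → prefix "AGCA" already present; 3 new (C, A, G)
  "AGAGC" → prefix "AG" already present; 3 new (A, G, C)
Total nodes = 8 + 8 + 9 + 6 + 7 + 3 + 3 = 44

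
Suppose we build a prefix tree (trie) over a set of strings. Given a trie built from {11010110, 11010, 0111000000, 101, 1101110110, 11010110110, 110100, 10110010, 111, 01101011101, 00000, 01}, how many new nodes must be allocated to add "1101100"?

"11011" is already a path in the trie; the remaining "00" must be added.
New nodes needed: |"1101100"| − 5 = 7 − 5 = 2.

2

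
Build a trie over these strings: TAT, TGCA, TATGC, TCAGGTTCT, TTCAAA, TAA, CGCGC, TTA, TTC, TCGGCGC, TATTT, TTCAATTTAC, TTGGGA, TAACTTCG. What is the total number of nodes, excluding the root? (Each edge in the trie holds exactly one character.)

For each word, the new-node count is its length minus the longest prefix already in the trie:
  "TAT" → 3 new (T, A, T)
  "TGCA" → prefix "T" already present; 3 new (G, C, A)
  "TATGC" → prefix "TAT" already present; 2 new (G, C)
  "TCAGGTTCT" → prefix "T" already present; 8 new (C, A, G, G, T, T, C, T)
  "TTCAAA" → prefix "T" already present; 5 new (T, C, A, A, A)
  "TAA" → prefix "TA" already present; 1 new (A)
  "CGCGC" → 5 new (C, G, C, G, C)
  "TTA" → prefix "TT" already present; 1 new (A)
  "TTC" → prefix "TTC" already present; 0 new (none)
  "TCGGCGC" → prefix "TC" already present; 5 new (G, G, C, G, C)
  "TATTT" → prefix "TAT" already present; 2 new (T, T)
  "TTCAATTTAC" → prefix "TTCAA" already present; 5 new (T, T, T, A, C)
  "TTGGGA" → prefix "TT" already present; 4 new (G, G, G, A)
  "TAACTTCG" → prefix "TAA" already present; 5 new (C, T, T, C, G)
Total nodes = 3 + 3 + 2 + 8 + 5 + 1 + 5 + 1 + 0 + 5 + 2 + 5 + 4 + 5 = 49

49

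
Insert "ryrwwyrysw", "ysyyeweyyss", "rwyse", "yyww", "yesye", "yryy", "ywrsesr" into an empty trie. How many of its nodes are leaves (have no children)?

7

A leaf is a node with no children — equivalently, the end of a word that is not a proper prefix of any other stored word.
Those words: "rwyse", "ryrwwyrysw", "yesye", "yryy", "ysyyeweyyss", "ywrsesr", "yyww"
Leaf count: 7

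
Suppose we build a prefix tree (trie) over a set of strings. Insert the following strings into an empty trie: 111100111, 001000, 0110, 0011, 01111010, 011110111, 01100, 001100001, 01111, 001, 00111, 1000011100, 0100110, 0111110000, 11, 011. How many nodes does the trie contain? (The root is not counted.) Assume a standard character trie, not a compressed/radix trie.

52

Insert word by word; a character creates a node only if that edge doesn't already exist:
  "111100111" → 9 new (1, 1, 1, 1, 0, 0, 1, 1, 1)
  "001000" → 6 new (0, 0, 1, 0, 0, 0)
  "0110" → prefix "0" already present; 3 new (1, 1, 0)
  "0011" → prefix "001" already present; 1 new (1)
  "01111010" → prefix "011" already present; 5 new (1, 1, 0, 1, 0)
  "011110111" → prefix "0111101" already present; 2 new (1, 1)
  "01100" → prefix "0110" already present; 1 new (0)
  "001100001" → prefix "0011" already present; 5 new (0, 0, 0, 0, 1)
  "01111" → prefix "01111" already present; 0 new (none)
  "001" → prefix "001" already present; 0 new (none)
  "00111" → prefix "0011" already present; 1 new (1)
  "1000011100" → prefix "1" already present; 9 new (0, 0, 0, 0, 1, 1, 1, 0, 0)
  "0100110" → prefix "01" already present; 5 new (0, 0, 1, 1, 0)
  "0111110000" → prefix "01111" already present; 5 new (1, 0, 0, 0, 0)
  "11" → prefix "11" already present; 0 new (none)
  "011" → prefix "011" already present; 0 new (none)
Total nodes = 9 + 6 + 3 + 1 + 5 + 2 + 1 + 5 + 0 + 0 + 1 + 9 + 5 + 5 + 0 + 0 = 52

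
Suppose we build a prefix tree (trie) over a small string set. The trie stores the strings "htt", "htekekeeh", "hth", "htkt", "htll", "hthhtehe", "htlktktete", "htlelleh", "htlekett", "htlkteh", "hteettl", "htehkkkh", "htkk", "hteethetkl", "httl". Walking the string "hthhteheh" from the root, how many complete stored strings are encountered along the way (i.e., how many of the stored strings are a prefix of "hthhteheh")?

Traverse "hthhteheh" character by character; count nodes along the way that are marked as word ends.
Prefixes of the query that are stored words: "hth", "hthhtehe"
Count: 2

2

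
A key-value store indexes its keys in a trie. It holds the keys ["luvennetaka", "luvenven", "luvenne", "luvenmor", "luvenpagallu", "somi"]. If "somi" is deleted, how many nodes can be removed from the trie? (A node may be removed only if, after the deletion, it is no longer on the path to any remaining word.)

4

A node on "somi"'s path can go only if nothing else ends at it or branches off below it.
No other word shares any prefix with "somi", so all 4 of its nodes go.
Nodes removed: 4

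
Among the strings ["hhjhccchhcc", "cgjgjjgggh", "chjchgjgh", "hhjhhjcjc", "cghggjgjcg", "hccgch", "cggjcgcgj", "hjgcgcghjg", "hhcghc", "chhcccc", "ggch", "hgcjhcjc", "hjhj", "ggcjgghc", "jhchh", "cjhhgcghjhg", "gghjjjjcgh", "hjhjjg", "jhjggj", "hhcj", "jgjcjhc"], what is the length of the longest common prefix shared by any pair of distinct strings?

4

Equivalently: take the maximum, over all pairs, of their longest common prefix length.
e.g. "hhjhccchhcc" and "hhjhhjcjc" share the prefix "hhjh" of length 4; no pair shares a longer one.
Longest shared-prefix length: 4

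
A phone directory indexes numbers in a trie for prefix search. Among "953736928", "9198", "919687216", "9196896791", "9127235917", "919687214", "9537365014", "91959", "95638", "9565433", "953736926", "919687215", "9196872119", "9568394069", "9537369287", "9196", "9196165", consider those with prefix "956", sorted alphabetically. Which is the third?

Words with prefix "956", in lexicographic order: "95638", "9565433", "9568394069"
Position 3: 9568394069

9568394069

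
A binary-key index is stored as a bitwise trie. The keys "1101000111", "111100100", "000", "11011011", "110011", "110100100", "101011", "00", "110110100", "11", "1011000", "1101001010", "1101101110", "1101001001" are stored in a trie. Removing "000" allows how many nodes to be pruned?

After clearing the end-marker at "000", prune upward until reaching a node still needed by another word.
The suffix "0" (1 node) is used only by "000"; "00" is itself a stored word, so pruning stops there.
Nodes removed: 1

1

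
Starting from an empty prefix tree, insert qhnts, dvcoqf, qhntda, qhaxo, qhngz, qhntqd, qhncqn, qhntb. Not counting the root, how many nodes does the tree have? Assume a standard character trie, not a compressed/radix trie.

Trace insertions, counting only characters that open a new branch:
  "qhnts" → 5 new (q, h, n, t, s)
  "dvcoqf" → 6 new (d, v, c, o, q, f)
  "qhntda" → prefix "qhnt" already present; 2 new (d, a)
  "qhaxo" → prefix "qh" already present; 3 new (a, x, o)
  "qhngz" → prefix "qhn" already present; 2 new (g, z)
  "qhntqd" → prefix "qhnt" already present; 2 new (q, d)
  "qhncqn" → prefix "qhn" already present; 3 new (c, q, n)
  "qhntb" → prefix "qhnt" already present; 1 new (b)
Total nodes = 5 + 6 + 2 + 3 + 2 + 2 + 3 + 1 = 24

24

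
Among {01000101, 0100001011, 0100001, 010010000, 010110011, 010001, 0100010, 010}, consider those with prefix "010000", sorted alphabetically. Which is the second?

0100001011

DFS of the "010000" subtree visits, in order: "0100001", "0100001011"
The 2nd is 0100001011.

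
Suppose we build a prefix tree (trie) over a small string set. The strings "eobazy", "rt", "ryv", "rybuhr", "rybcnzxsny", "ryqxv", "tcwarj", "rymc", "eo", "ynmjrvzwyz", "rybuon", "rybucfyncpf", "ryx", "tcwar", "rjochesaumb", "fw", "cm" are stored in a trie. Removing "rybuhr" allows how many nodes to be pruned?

2

After clearing the end-marker at "rybuhr", prune upward until reaching a node still needed by another word.
The suffix "hr" (2 nodes) is used only by "rybuhr"; the node for "rybu" still has the child "o", so pruning stops there.
Nodes removed: 2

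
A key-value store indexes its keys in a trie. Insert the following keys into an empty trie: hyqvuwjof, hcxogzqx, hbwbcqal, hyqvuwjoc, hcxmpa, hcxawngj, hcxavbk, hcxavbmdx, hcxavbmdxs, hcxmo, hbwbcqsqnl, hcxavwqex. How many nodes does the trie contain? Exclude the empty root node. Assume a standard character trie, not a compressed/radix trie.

Count nodes per top-level branch (shared prefixes stored once):
  'h'-branch (hbwbcqal, hbwbcqsqnl, hcxavbk, hcxavbmdx, hcxavbmdxs, hcxavwqex, hcxawngj, hcxmo, hcxmpa, hcxogzqx, hyqvuwjoc, hyqvuwjof): 48 nodes
Sum: 48

48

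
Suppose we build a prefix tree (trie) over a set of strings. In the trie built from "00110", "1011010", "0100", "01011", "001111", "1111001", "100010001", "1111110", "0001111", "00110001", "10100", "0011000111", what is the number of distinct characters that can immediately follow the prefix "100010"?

Walk "100010" from the root, arriving at one node.
Characters that immediately follow "100010" among the stored strings: {0}.
That node has 1 child edge.

1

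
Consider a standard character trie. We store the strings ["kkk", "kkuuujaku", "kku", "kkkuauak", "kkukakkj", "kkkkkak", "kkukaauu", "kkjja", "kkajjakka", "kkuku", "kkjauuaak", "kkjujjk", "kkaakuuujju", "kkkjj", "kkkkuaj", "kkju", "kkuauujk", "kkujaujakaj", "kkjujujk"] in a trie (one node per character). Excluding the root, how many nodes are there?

77

Insert word by word; a character creates a node only if that edge doesn't already exist:
  "kkk" → 3 new (k, k, k)
  "kkuuujaku" → prefix "kk" already present; 7 new (u, u, u, j, a, k, u)
  "kku" → prefix "kku" already present; 0 new (none)
  "kkkuauak" → prefix "kkk" already present; 5 new (u, a, u, a, k)
  "kkukakkj" → prefix "kku" already present; 5 new (k, a, k, k, j)
  "kkkkkak" → prefix "kkk" already present; 4 new (k, k, a, k)
  "kkukaauu" → prefix "kkuka" already present; 3 new (a, u, u)
  "kkjja" → prefix "kk" already present; 3 new (j, j, a)
  "kkajjakka" → prefix "kk" already present; 7 new (a, j, j, a, k, k, a)
  "kkuku" → prefix "kkuk" already present; 1 new (u)
  "kkjauuaak" → prefix "kkj" already present; 6 new (a, u, u, a, a, k)
  "kkjujjk" → prefix "kkj" already present; 4 new (u, j, j, k)
  "kkaakuuujju" → prefix "kka" already present; 8 new (a, k, u, u, u, j, j, u)
  "kkkjj" → prefix "kkk" already present; 2 new (j, j)
  "kkkkuaj" → prefix "kkkk" already present; 3 new (u, a, j)
  "kkju" → prefix "kkju" already present; 0 new (none)
  "kkuauujk" → prefix "kku" already present; 5 new (a, u, u, j, k)
  "kkujaujakaj" → prefix "kku" already present; 8 new (j, a, u, j, a, k, a, j)
  "kkjujujk" → prefix "kkjuj" already present; 3 new (u, j, k)
Total nodes = 3 + 7 + 0 + 5 + 5 + 4 + 3 + 3 + 7 + 1 + 6 + 4 + 8 + 2 + 3 + 0 + 5 + 8 + 3 = 77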